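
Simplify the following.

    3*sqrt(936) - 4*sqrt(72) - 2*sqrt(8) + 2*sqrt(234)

3*sqrt(936) = 18*sqrt(26); 4*sqrt(72) = 24*sqrt(2); 2*sqrt(8) = 4*sqrt(2); 2*sqrt(234) = 6*sqrt(26)

-28*sqrt(2) + 24*sqrt(26)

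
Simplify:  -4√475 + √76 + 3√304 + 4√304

10*√19

4√475 = 20*√19; √76 = 2*√19; 3√304 = 12*√19; 4√304 = 16*√19
Combine: (-20 + 2 + 12 + 16)·√19 = 10*√19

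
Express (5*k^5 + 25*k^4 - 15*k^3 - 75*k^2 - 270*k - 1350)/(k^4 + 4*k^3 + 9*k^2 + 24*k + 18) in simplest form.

(5*k^2 + 10*k - 75)/(k + 1)

Factor: 5*k^5 + 25*k^4 - 15*k^3 - 75*k^2 - 270*k - 1350 = 5*(k + 5)*(k + 3)*(k^2 + 6)*(k - 3);  k^4 + 4*k^3 + 9*k^2 + 24*k + 18 = (k + 1)*(k^2 + 6)*(k + 3)
Cancel the common factors (k^2 + 6), (k + 3).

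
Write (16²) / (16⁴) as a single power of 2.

2^(-8)

16² = 2^8; 16⁴ = 2^16
Combine exponents: 2^(-8)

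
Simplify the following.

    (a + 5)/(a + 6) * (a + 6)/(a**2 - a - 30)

Factor: a**2 - a - 30 = (a + 5)*(a - 6)
Cancel the common factors (a + 6), (a + 5).

1/(a - 6)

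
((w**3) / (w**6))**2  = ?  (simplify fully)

w**(-6)

Inside the bracket: (w**-3)
Raise to the power 2: (w**-6)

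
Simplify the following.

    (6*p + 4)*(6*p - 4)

36*p**2 - 16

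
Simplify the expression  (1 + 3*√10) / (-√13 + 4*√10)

Multiply numerator and denominator by √13 + 4*√10.
Denominator becomes 147; numerator becomes √13 + 4*√10 + 3*√130 + 120.

(√13 + 4*√10 + 3*√130 + 120)/147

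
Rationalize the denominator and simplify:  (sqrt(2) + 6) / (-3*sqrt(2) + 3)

(-7*sqrt(2) - 8)/3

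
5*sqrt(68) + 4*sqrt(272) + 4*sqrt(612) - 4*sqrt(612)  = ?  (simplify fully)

26*sqrt(17)

5*sqrt(68) = 10*sqrt(17); 4*sqrt(272) = 16*sqrt(17); 4*sqrt(612) = 24*sqrt(17); 4*sqrt(612) = 24*sqrt(17)
Combine: (10 + 16 + 24 - 24)·sqrt(17) = 26*sqrt(17)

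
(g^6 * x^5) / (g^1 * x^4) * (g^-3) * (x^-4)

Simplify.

Quotient: g^5 * x^1
Multiply by (g^-3) * (x^-4): add exponents.

g^2/x^3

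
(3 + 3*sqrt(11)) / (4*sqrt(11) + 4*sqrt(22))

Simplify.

(-33 - 3*sqrt(11) + 3*sqrt(22) + 33*sqrt(2))/44

Multiply numerator and denominator by -4*sqrt(22) + 4*sqrt(11).
Denominator becomes -176; numerator becomes -132*sqrt(2) - 12*sqrt(22) + 12*sqrt(11) + 132.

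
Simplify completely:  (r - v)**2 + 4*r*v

(r + v)**2

Expand the square and combine the 4*r*v term.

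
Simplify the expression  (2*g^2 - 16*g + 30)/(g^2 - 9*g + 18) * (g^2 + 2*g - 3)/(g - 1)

(2*g^2 - 4*g - 30)/(g - 6)

Factor: 2*g^2 - 16*g + 30 = 2*(g - 5)*(g - 3);  g^2 - 9*g + 18 = (g - 6)*(g - 3);  g^2 + 2*g - 3 = (g + 3)*(g - 1)
Cancel the common factors (g - 1), (g - 3).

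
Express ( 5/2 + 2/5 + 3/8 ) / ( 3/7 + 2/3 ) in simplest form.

Numerator: 5/2 + 2/5 + 3/8 = 131/40
Denominator: 3/7 + 2/3 = 23/21
Divide: (131/40) · (21/23) = 2751/920

2751/920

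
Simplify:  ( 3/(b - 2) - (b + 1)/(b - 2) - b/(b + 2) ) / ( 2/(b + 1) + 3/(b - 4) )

(-2*b^3 + 4*b^2 + 14*b + 8)/(5*b^2 + 5*b - 10)

Numerator: 3/(b - 2) - (b + 1)/(b - 2) - b/(b + 2) = (-2*b - 2)/(b + 2)
Denominator: 2/(b + 1) + 3/(b - 4) = (5*b - 5)/(b^2 - 3*b - 4)
Divide: ((-2*b - 2)/(b + 2)) · ((b^2 - 3*b - 4)/(5*b - 5)) = (-2*b^3 + 4*b^2 + 14*b + 8)/(5*b^2 + 5*b - 10)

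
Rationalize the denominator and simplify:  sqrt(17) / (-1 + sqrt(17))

Multiply numerator and denominator by -sqrt(17) - 1.
Denominator becomes -16; numerator becomes -17 - sqrt(17).

(sqrt(17) + 17)/16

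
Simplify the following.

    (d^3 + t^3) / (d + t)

d^2 - d*t + t^2

Apply the sum-of-cubes factorisation and cancel (d + t).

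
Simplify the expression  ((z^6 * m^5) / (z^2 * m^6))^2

z^8/m^2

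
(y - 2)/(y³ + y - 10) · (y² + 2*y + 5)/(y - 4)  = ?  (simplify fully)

1/(y - 4)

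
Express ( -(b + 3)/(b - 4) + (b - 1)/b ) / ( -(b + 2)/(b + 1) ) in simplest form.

(8*b² + 4*b - 4)/(b³ - 2*b² - 8*b)

Numerator: -(b + 3)/(b - 4) + (b - 1)/b = (-8*b + 4)/(b² - 4*b)
Denominator: -(b + 2)/(b + 1) = (-b - 2)/(b + 1)
Divide: ((-8*b + 4)/(b² - 4*b)) · ((b + 1)/(-b - 2)) = (8*b² + 4*b - 4)/(b³ - 2*b² - 8*b)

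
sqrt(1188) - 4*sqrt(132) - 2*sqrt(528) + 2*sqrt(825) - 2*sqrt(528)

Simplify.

-8*sqrt(33)

sqrt(1188) = 6*sqrt(33); 4*sqrt(132) = 8*sqrt(33); 2*sqrt(528) = 8*sqrt(33); 2*sqrt(825) = 10*sqrt(33); 2*sqrt(528) = 8*sqrt(33)
Combine: (6 - 8 - 8 + 10 - 8)·sqrt(33) = -8*sqrt(33)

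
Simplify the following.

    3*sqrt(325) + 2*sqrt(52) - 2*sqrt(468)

7*sqrt(13)

3*sqrt(325) = 15*sqrt(13); 2*sqrt(52) = 4*sqrt(13); 2*sqrt(468) = 12*sqrt(13)
Combine: (15 + 4 - 12)·sqrt(13) = 7*sqrt(13)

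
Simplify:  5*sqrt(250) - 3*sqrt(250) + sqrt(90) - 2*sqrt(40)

5*sqrt(250) = 25*sqrt(10); 3*sqrt(250) = 15*sqrt(10); sqrt(90) = 3*sqrt(10); 2*sqrt(40) = 4*sqrt(10)
Combine: (25 - 15 + 3 - 4)·sqrt(10) = 9*sqrt(10)

9*sqrt(10)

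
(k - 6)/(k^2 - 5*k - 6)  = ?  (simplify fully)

1/(k + 1)

Factor: k^2 - 5*k - 6 = (k + 1)*(k - 6)
Cancel the common factor (k - 6).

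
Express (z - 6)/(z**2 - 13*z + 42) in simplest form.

1/(z - 7)

Factor: z**2 - 13*z + 42 = (z - 7)*(z - 6)
Cancel the common factor (z - 6).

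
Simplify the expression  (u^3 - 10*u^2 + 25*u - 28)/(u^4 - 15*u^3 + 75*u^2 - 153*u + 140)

1/(u - 5)

Factor: u^3 - 10*u^2 + 25*u - 28 = (u - 7)*(u^2 - 3*u + 4);  u^4 - 15*u^3 + 75*u^2 - 153*u + 140 = (u^2 - 3*u + 4)*(u - 5)*(u - 7)
Cancel the common factors (u^2 - 3*u + 4), (u - 7).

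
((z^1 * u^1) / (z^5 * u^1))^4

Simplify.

Inside the bracket: (z^-4)
Raise to the power 4: (z^-16)

z^(-16)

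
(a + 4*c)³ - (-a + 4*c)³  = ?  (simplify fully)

Binomially expand both and collect terms in (4*c), a.

2*a*(a² + 48*c²)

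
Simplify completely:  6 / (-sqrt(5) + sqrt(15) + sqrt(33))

Group as (sqrt(15) + sqrt(33)) - sqrt(5); multiply by (sqrt(15) + sqrt(33)) + sqrt(5), then rationalise the remaining surd.

(-258*sqrt(5) - 78*sqrt(33) + 138*sqrt(15) + 180*sqrt(11))/131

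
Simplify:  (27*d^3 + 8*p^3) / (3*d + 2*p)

9*d^2 - 6*d*p + 4*p^2

Apply the sum-of-cubes factorisation and cancel (3*d + 2*p).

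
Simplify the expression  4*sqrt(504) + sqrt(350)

4*sqrt(504) = 24*sqrt(14); sqrt(350) = 5*sqrt(14)
Combine: (24 + 5)·sqrt(14) = 29*sqrt(14)

29*sqrt(14)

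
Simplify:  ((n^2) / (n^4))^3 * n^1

Inside the bracket: (n^-2)
Raise to the power 3: (n^-6)
Multiply by n^1: add exponents.

n^(-5)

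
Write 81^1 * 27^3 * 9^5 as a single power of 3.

3^23

81^1 = 3^4; 27^3 = 3^9; 9^5 = 3^10
Combine exponents: 3^23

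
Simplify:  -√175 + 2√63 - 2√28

-3*√7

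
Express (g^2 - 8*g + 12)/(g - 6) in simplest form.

Factor: g^2 - 8*g + 12 = (g - 2)*(g - 6)
Cancel the common factor (g - 6).

g - 2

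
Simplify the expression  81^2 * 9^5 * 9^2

81^2 = 3^8; 9^5 = 3^10; 9^2 = 3^4
Combine exponents: 3^22

3^22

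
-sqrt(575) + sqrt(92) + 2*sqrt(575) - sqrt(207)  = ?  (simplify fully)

4*sqrt(23)

sqrt(575) = 5*sqrt(23); sqrt(92) = 2*sqrt(23); 2*sqrt(575) = 10*sqrt(23); sqrt(207) = 3*sqrt(23)
Combine: (-5 + 2 + 10 - 3)·sqrt(23) = 4*sqrt(23)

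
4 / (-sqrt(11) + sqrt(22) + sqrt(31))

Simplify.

(-42*sqrt(11) + 2*sqrt(31) + 20*sqrt(22) + 22*sqrt(62))/241

Group as (sqrt(22) + sqrt(31)) - sqrt(11); multiply by (sqrt(22) + sqrt(31)) + sqrt(11), then rationalise the remaining surd.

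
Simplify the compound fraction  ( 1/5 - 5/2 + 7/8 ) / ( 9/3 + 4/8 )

-57/140

Numerator: 1/5 - 5/2 + 7/8 = -57/40
Denominator: 9/3 + 4/8 = 7/2
Divide: (-57/40) · (2/7) = -57/140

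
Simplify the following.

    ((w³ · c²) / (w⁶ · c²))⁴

w^(-12)

Inside the bracket: (w^-3)
Raise to the power 4: (w^-12)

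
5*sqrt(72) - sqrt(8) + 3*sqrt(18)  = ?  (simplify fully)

5*sqrt(72) = 30*sqrt(2); sqrt(8) = 2*sqrt(2); 3*sqrt(18) = 9*sqrt(2)
Combine: (30 - 2 + 9)·sqrt(2) = 37*sqrt(2)

37*sqrt(2)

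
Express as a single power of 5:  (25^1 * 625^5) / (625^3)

5^10

25^1 = 5^2; 625^5 = 5^20; 625^3 = 5^12
Combine exponents: 5^10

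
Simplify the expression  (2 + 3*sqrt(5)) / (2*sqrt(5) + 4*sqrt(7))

(-15 - 2*sqrt(5) + 4*sqrt(7) + 6*sqrt(35))/46

Multiply numerator and denominator by -4*sqrt(7) + 2*sqrt(5).
Denominator becomes -92; numerator becomes -12*sqrt(35) - 8*sqrt(7) + 4*sqrt(5) + 30.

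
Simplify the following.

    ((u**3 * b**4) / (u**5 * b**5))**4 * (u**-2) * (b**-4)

Inside the bracket: (u**-2) * (b**-1)
Raise to the power 4: (u**-8) * (b**-4)
Multiply by (u**-2) * (b**-4): add exponents.

1/(b**8*u**10)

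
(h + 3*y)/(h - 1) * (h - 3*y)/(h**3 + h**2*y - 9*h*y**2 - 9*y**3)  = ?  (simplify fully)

Factor: h**3 + h**2*y - 9*h*y**2 - 9*y**3 = (h + y)*(h + 3*y)*(h - 3*y)
Cancel the common factors (h - 3*y), (h + 3*y).

1/(h**2 + h*y - h - y)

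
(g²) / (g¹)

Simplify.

Quotient: g¹

g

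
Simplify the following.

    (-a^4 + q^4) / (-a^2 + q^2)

-a^4 + q^4 factors as (-a + q)*(a + q)*(a^2 + q^2).

a^2 + q^2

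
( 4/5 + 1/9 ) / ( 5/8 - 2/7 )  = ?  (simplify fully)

2296/855

Numerator: 4/5 + 1/9 = 41/45
Denominator: 5/8 - 2/7 = 19/56
Divide: (41/45) · (56/19) = 2296/855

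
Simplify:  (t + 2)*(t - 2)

t^2 - 4

(t)^2 - (2)^2 = t^2 - 4.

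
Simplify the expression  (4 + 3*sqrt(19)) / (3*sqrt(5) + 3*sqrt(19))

Multiply numerator and denominator by -3*sqrt(5) + 3*sqrt(19).
Denominator becomes 126; numerator becomes -9*sqrt(95) - 12*sqrt(5) + 12*sqrt(19) + 171.

(-3*sqrt(95) - 4*sqrt(5) + 4*sqrt(19) + 57)/42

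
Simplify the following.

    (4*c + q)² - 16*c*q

(4*c - q)²

Expand the square and combine the 16*c*q term.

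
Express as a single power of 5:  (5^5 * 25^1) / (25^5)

5^5 = 5^5; 25^1 = 5^2; 25^5 = 5^10
Combine exponents: 5^(-3)

5^(-3)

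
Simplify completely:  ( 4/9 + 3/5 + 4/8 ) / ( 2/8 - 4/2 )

-278/315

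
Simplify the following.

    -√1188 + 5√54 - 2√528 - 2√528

-22*√33 + 15*√6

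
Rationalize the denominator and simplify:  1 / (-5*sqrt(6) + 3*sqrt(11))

Multiply numerator and denominator by 3*sqrt(11) + 5*sqrt(6).
Denominator becomes -51; numerator becomes 3*sqrt(11) + 5*sqrt(6).

(-5*sqrt(6) - 3*sqrt(11))/51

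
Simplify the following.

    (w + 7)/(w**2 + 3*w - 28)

Factor: w**2 + 3*w - 28 = (w - 4)*(w + 7)
Cancel the common factor (w + 7).

1/(w - 4)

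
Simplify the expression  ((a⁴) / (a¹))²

a⁶

Inside the bracket: a³
Raise to the power 2: a⁶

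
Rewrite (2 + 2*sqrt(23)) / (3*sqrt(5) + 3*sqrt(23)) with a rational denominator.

(-sqrt(115) - sqrt(5) + sqrt(23) + 23)/27

Multiply numerator and denominator by -3*sqrt(5) + 3*sqrt(23).
Denominator becomes 162; numerator becomes -6*sqrt(115) - 6*sqrt(5) + 6*sqrt(23) + 138.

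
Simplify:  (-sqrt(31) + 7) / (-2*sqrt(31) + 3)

(-11*sqrt(31) + 41)/115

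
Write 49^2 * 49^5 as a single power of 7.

7^14

49^2 = 7^4; 49^5 = 7^10
Combine exponents: 7^14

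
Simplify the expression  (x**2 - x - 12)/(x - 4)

x + 3

Factor: x**2 - x - 12 = (x + 3)*(x - 4)
Cancel the common factor (x - 4).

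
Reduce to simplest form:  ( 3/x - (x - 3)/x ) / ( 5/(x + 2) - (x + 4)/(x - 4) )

Numerator: 3/x - (x - 3)/x = (-x + 6)/x
Denominator: 5/(x + 2) - (x + 4)/(x - 4) = (-x² - x - 28)/(x² - 2*x - 8)
Divide: ((-x + 6)/x) · ((x² - 2*x - 8)/(-x² - x - 28)) = (x³ - 8*x² + 4*x + 48)/(x³ + x² + 28*x)

(x³ - 8*x² + 4*x + 48)/(x³ + x² + 28*x)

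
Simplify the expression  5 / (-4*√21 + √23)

(-20*√21 - 5*√23)/313

Multiply numerator and denominator by √23 + 4*√21.
Denominator becomes -313; numerator becomes 5*√23 + 20*√21.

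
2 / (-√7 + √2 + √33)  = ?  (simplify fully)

(-19*√2 - √462 + 14*√7 + 12*√33)/130

Group as (√2 + √33) - √7; multiply by (√2 + √33) + √7, then rationalise the remaining surd.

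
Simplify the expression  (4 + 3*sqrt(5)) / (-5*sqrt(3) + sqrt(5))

(-15*sqrt(15) - 20*sqrt(3) - 15 - 4*sqrt(5))/70

Multiply numerator and denominator by sqrt(5) + 5*sqrt(3).
Denominator becomes -70; numerator becomes 4*sqrt(5) + 15 + 20*sqrt(3) + 15*sqrt(15).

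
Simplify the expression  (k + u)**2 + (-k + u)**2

Binomially expand both and collect terms in u, k.

2*k**2 + 2*u**2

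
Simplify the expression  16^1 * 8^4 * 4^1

2^18

16^1 = 2^4; 8^4 = 2^12; 4^1 = 2^2
Combine exponents: 2^18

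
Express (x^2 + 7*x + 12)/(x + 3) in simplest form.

Factor: x^2 + 7*x + 12 = (x + 3)*(x + 4)
Cancel the common factor (x + 3).

x + 4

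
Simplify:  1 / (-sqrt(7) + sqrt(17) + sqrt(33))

(-43*sqrt(7) - 9*sqrt(33) + 23*sqrt(17) + 2*sqrt(3927))/395

Group as (sqrt(17) + sqrt(33)) - sqrt(7); multiply by (sqrt(17) + sqrt(33)) + sqrt(7), then rationalise the remaining surd.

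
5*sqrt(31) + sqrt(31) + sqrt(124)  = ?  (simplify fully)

5*sqrt(31) = 5*sqrt(31); sqrt(31) = sqrt(31); sqrt(124) = 2*sqrt(31)
Combine: (5 + 1 + 2)·sqrt(31) = 8*sqrt(31)

8*sqrt(31)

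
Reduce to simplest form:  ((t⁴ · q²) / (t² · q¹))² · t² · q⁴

q⁶*t⁶

Inside the bracket: t² · q¹
Raise to the power 2: t⁴ · q²
Multiply by t² · q⁴: add exponents.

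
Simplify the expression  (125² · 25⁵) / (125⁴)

5^4

125² = 5^6; 25⁵ = 5^10; 125⁴ = 5^12
Combine exponents: 5^4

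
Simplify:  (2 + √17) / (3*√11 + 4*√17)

Multiply numerator and denominator by -3*√11 + 4*√17.
Denominator becomes 173; numerator becomes -3*√187 - 6*√11 + 8*√17 + 68.

(-3*√187 - 6*√11 + 8*√17 + 68)/173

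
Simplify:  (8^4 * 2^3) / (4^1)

2^13

8^4 = 2^12; 2^3 = 2^3; 4^1 = 2^2
Combine exponents: 2^13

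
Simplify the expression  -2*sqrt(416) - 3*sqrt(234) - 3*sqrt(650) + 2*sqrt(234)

2*sqrt(416) = 8*sqrt(26); 3*sqrt(234) = 9*sqrt(26); 3*sqrt(650) = 15*sqrt(26); 2*sqrt(234) = 6*sqrt(26)
Combine: (-8 - 9 - 15 + 6)·sqrt(26) = -26*sqrt(26)

-26*sqrt(26)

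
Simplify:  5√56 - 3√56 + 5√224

24*√14

5√56 = 10*√14; 3√56 = 6*√14; 5√224 = 20*√14
Combine: (10 - 6 + 20)·√14 = 24*√14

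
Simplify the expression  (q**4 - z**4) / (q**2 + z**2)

q**2 - z**2

Factor q**4 - z**4 and cancel (q**2 + z**2).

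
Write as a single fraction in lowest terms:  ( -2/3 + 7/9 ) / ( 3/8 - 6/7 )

-56/243

Numerator: -2/3 + 7/9 = 1/9
Denominator: 3/8 - 6/7 = -27/56
Divide: (1/9) · (-56/27) = -56/243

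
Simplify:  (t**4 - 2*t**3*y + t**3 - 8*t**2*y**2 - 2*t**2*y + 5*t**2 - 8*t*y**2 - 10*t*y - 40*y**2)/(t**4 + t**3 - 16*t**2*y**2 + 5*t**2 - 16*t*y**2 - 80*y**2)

Factor: t**4 - 2*t**3*y + t**3 - 8*t**2*y**2 - 2*t**2*y + 5*t**2 - 8*t*y**2 - 10*t*y - 40*y**2 = (t + 2*y)*(t - 4*y)*(t**2 + t + 5);  t**4 + t**3 - 16*t**2*y**2 + 5*t**2 - 16*t*y**2 - 80*y**2 = (t + 4*y)*(t**2 + t + 5)*(t - 4*y)
Cancel the common factors (t**2 + t + 5), (t - 4*y).

(t + 2*y)/(t + 4*y)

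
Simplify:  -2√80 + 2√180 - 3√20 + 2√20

2√80 = 8*√5; 2√180 = 12*√5; 3√20 = 6*√5; 2√20 = 4*√5
Combine: (-8 + 12 - 6 + 4)·√5 = 2*√5

2*√5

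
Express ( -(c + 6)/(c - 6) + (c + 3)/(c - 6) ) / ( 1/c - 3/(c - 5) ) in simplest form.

Numerator: -(c + 6)/(c - 6) + (c + 3)/(c - 6) = -3/(c - 6)
Denominator: 1/c - 3/(c - 5) = (-2*c - 5)/(c**2 - 5*c)
Divide: (-3/(c - 6)) · ((c**2 - 5*c)/(-2*c - 5)) = (3*c**2 - 15*c)/(2*c**2 - 7*c - 30)

(3*c**2 - 15*c)/(2*c**2 - 7*c - 30)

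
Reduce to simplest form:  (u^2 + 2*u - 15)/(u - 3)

Factor: u^2 + 2*u - 15 = (u - 3)*(u + 5)
Cancel the common factor (u - 3).

u + 5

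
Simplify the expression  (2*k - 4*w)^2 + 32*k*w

Expand the square and combine the 32*k*w term.

4*(k + 2*w)^2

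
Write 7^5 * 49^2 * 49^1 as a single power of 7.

7^5 = 7^5; 49^2 = 7^4; 49^1 = 7^2
Combine exponents: 7^11

7^11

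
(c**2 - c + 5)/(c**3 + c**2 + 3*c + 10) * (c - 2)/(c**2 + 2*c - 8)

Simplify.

1/(c**2 + 6*c + 8)

Factor: c**3 + c**2 + 3*c + 10 = (c + 2)*(c**2 - c + 5);  c**2 + 2*c - 8 = (c + 4)*(c - 2)
Cancel the common factors (c**2 - c + 5), (c - 2).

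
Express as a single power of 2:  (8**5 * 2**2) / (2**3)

8**5 = 2**15; 2**2 = 2**2; 2**3 = 2**3
Combine exponents: 2**14

2**14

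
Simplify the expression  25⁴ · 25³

5^14

25⁴ = 5^8; 25³ = 5^6
Combine exponents: 5^14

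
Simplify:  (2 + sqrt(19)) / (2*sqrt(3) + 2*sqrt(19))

Multiply numerator and denominator by -2*sqrt(3) + 2*sqrt(19).
Denominator becomes 64; numerator becomes -2*sqrt(57) - 4*sqrt(3) + 4*sqrt(19) + 38.

(-sqrt(57) - 2*sqrt(3) + 2*sqrt(19) + 19)/32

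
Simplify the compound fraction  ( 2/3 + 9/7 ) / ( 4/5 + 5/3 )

205/259

Numerator: 2/3 + 9/7 = 41/21
Denominator: 4/5 + 5/3 = 37/15
Divide: (41/21) · (15/37) = 205/259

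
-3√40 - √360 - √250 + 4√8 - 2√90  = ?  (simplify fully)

-23*√10 + 8*√2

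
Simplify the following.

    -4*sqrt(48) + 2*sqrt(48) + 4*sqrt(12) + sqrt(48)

4*sqrt(48) = 16*sqrt(3); 2*sqrt(48) = 8*sqrt(3); 4*sqrt(12) = 8*sqrt(3); sqrt(48) = 4*sqrt(3)
Combine: (-16 + 8 + 8 + 4)·sqrt(3) = 4*sqrt(3)

4*sqrt(3)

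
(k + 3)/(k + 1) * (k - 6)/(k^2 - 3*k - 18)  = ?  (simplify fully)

1/(k + 1)

Factor: k^2 - 3*k - 18 = (k - 6)*(k + 3)
Cancel the common factors (k - 6), (k + 3).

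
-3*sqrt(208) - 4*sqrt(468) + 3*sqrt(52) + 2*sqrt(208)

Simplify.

3*sqrt(208) = 12*sqrt(13); 4*sqrt(468) = 24*sqrt(13); 3*sqrt(52) = 6*sqrt(13); 2*sqrt(208) = 8*sqrt(13)
Combine: (-12 - 24 + 6 + 8)·sqrt(13) = -22*sqrt(13)

-22*sqrt(13)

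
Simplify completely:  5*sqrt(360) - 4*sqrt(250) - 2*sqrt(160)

5*sqrt(360) = 30*sqrt(10); 4*sqrt(250) = 20*sqrt(10); 2*sqrt(160) = 8*sqrt(10)
Combine: (30 - 20 - 8)·sqrt(10) = 2*sqrt(10)

2*sqrt(10)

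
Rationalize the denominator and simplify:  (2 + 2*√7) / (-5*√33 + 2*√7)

Multiply numerator and denominator by 2*√7 + 5*√33.
Denominator becomes -797; numerator becomes 4*√7 + 28 + 10*√33 + 10*√231.

(-10*√231 - 10*√33 - 28 - 4*√7)/797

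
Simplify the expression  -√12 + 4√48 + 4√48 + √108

36*√3

√12 = 2*√3; 4√48 = 16*√3; 4√48 = 16*√3; √108 = 6*√3
Combine: (-2 + 16 + 16 + 6)·√3 = 36*√3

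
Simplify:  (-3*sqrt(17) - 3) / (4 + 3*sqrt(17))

(-141 + 3*sqrt(17))/137

Multiply numerator and denominator by -3*sqrt(17) + 4.
Denominator becomes -137; numerator becomes -3*sqrt(17) + 141.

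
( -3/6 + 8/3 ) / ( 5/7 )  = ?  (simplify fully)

91/30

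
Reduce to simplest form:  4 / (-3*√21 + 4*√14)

(12*√21 + 16*√14)/35

Multiply numerator and denominator by 3*√21 + 4*√14.
Denominator becomes 35; numerator becomes 12*√21 + 16*√14.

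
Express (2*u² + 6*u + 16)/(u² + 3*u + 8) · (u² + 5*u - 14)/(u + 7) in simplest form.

2*u - 4

Factor: 2*u² + 6*u + 16 = 2·(u² + 3*u + 8);  u² + 5*u - 14 = (u - 2)·(u + 7)
Cancel the common factors (u² + 3*u + 8), (u + 7).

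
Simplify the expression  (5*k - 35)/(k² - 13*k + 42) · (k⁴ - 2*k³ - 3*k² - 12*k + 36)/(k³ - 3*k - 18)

(5*k - 10)/(k - 6)

Factor: 5*k - 35 = 5·(k - 7);  k² - 13*k + 42 = (k - 7)·(k - 6);  k⁴ - 2*k³ - 3*k² - 12*k + 36 = (k - 2)·(k - 3)·(k² + 3*k + 6);  k³ - 3*k - 18 = (k - 3)·(k² + 3*k + 6)
Cancel the common factors (k² + 3*k + 6), (k - 7), (k - 3).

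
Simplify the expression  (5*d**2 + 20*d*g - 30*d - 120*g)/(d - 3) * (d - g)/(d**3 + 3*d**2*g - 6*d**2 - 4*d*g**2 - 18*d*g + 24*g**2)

Factor: 5*d**2 + 20*d*g - 30*d - 120*g = 5*(d + 4*g)*(d - 6);  d**3 + 3*d**2*g - 6*d**2 - 4*d*g**2 - 18*d*g + 24*g**2 = (d - 6)*(d + 4*g)*(d - g)
Cancel the common factors (d - g), (d + 4*g), (d - 6).

5/(d - 3)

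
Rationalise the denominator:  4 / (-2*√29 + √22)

(-4*√29 - 2*√22)/47

Multiply numerator and denominator by √22 + 2*√29.
Denominator becomes -94; numerator becomes 4*√22 + 8*√29.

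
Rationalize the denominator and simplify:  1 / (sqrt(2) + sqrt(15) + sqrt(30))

(-17*sqrt(15) - 43*sqrt(2) + 60 + 13*sqrt(30))/49

Group as (sqrt(2) + sqrt(15)) + sqrt(30); multiply by (sqrt(2) + sqrt(15)) - sqrt(30), then rationalise the remaining surd.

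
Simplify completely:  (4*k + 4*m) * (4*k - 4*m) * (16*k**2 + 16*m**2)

256*k**4 - 256*m**4

((4*k)+(4*m))((4*k)-(4*m)) = 16*k**2 - 16*m**2; continue pairing.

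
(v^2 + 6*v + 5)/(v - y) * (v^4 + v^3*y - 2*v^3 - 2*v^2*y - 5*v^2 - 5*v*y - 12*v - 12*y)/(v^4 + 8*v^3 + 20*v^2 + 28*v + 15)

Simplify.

Factor: v^2 + 6*v + 5 = (v + 5)*(v + 1);  v^4 + v^3*y - 2*v^3 - 2*v^2*y - 5*v^2 - 5*v*y - 12*v - 12*y = (v + y)*(v - 4)*(v^2 + 2*v + 3);  v^4 + 8*v^3 + 20*v^2 + 28*v + 15 = (v + 1)*(v^2 + 2*v + 3)*(v + 5)
Cancel the common factors (v^2 + 2*v + 3), (v + 5), (v + 1).

(-v^2 - v*y + 4*v + 4*y)/(-v + y)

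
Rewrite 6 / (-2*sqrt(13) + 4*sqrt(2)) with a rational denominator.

Multiply numerator and denominator by 4*sqrt(2) + 2*sqrt(13).
Denominator becomes -20; numerator becomes 24*sqrt(2) + 12*sqrt(13).

(-3*sqrt(13) - 6*sqrt(2))/5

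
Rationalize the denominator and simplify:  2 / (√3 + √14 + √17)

(-√714 + 3*√14 + 14*√3)/42

Group as (√14 + √17) + √3; multiply by (√14 + √17) - √3, then rationalise the remaining surd.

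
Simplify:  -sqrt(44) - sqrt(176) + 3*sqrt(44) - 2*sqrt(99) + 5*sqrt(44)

4*sqrt(11)

sqrt(44) = 2*sqrt(11); sqrt(176) = 4*sqrt(11); 3*sqrt(44) = 6*sqrt(11); 2*sqrt(99) = 6*sqrt(11); 5*sqrt(44) = 10*sqrt(11)
Combine: (-2 - 4 + 6 - 6 + 10)·sqrt(11) = 4*sqrt(11)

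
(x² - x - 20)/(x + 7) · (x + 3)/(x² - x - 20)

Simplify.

(x + 3)/(x + 7)

Factor: x² - x - 20 = (x + 4)·(x - 5);  x² - x - 20 = (x + 4)·(x - 5)
Cancel the common factors (x + 4), (x - 5).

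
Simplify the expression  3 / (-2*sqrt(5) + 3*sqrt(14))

Multiply numerator and denominator by 2*sqrt(5) + 3*sqrt(14).
Denominator becomes 106; numerator becomes 6*sqrt(5) + 9*sqrt(14).

(6*sqrt(5) + 9*sqrt(14))/106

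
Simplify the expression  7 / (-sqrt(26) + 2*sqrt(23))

Multiply numerator and denominator by sqrt(26) + 2*sqrt(23).
Denominator becomes 66; numerator becomes 7*sqrt(26) + 14*sqrt(23).

(7*sqrt(26) + 14*sqrt(23))/66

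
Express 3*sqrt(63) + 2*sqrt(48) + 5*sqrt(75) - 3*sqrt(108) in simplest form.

3*sqrt(63) = 9*sqrt(7); 2*sqrt(48) = 8*sqrt(3); 5*sqrt(75) = 25*sqrt(3); 3*sqrt(108) = 18*sqrt(3)

9*sqrt(7) + 15*sqrt(3)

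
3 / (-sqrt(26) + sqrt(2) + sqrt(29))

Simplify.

Group as (sqrt(2) + sqrt(29)) - sqrt(26); multiply by (sqrt(2) + sqrt(29)) + sqrt(26), then rationalise the remaining surd.

(-5*sqrt(26) - sqrt(29) + 53*sqrt(2) + 4*sqrt(377))/69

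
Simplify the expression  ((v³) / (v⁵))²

Inside the bracket: (v^-2)
Raise to the power 2: (v^-4)

v^(-4)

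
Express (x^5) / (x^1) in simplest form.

x^4

Quotient: x^4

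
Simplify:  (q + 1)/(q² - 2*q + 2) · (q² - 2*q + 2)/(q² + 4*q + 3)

Factor: q² + 4*q + 3 = (q + 1)·(q + 3)
Cancel the common factors (q² - 2*q + 2), (q + 1).

1/(q + 3)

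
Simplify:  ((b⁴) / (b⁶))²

b^(-4)

Inside the bracket: (b^-2)
Raise to the power 2: (b^-4)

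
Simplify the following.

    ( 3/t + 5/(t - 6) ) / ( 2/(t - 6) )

(4*t - 9)/t

Numerator: 3/t + 5/(t - 6) = (8*t - 18)/(t^2 - 6*t)
Denominator: 2/(t - 6) = 2/(t - 6)
Divide: ((8*t - 18)/(t^2 - 6*t)) · (t/2 - 3) = (4*t - 9)/t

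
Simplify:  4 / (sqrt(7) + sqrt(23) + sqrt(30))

(-2*sqrt(4830) + 14*sqrt(23) + 46*sqrt(7))/161

Group as (sqrt(7) + sqrt(30)) + sqrt(23); multiply by (sqrt(7) + sqrt(30)) - sqrt(23), then rationalise the remaining surd.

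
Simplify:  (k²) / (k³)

1/k

Quotient: (k^-1)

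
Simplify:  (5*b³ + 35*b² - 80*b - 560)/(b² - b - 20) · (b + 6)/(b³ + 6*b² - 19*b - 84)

(5*b + 30)/(b² - 2*b - 15)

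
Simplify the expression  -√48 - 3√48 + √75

√48 = 4*√3; 3√48 = 12*√3; √75 = 5*√3
Combine: (-4 - 12 + 5)·√3 = -11*√3

-11*√3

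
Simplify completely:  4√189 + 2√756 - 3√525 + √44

4√189 = 12*√21; 2√756 = 12*√21; 3√525 = 15*√21; √44 = 2*√11

2*√11 + 9*√21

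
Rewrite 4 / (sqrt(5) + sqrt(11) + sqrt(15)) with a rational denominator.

Group as (sqrt(5) + sqrt(11)) + sqrt(15); multiply by (sqrt(5) + sqrt(11)) - sqrt(15), then rationalise the remaining surd.

(-40*sqrt(33) + 4*sqrt(15) + 36*sqrt(11) + 84*sqrt(5))/219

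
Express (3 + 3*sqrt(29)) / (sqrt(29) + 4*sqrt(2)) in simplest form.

-29 - sqrt(29) + 4*sqrt(2) + 4*sqrt(58)

Multiply numerator and denominator by -4*sqrt(2) + sqrt(29).
Denominator becomes -3; numerator becomes -12*sqrt(58) - 12*sqrt(2) + 3*sqrt(29) + 87.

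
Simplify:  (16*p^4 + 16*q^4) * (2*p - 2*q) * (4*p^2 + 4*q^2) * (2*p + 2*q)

((2*p)+(2*q))((2*p)-(2*q)) = 4*p^2 - 4*q^2; continue pairing.

256*p^8 - 256*q^8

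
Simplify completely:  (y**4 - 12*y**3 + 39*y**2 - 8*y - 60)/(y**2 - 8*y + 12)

Factor: y**4 - 12*y**3 + 39*y**2 - 8*y - 60 = (y - 5)*(y + 1)*(y - 6)*(y - 2);  y**2 - 8*y + 12 = (y - 6)*(y - 2)
Cancel the common factors (y - 6), (y - 2).

y**2 - 4*y - 5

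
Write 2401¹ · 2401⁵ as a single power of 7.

7^24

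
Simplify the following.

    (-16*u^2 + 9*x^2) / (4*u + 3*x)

-4*u + 3*x

Factor (3*x)^2 - (4*u)^2 and cancel (4*u + 3*x).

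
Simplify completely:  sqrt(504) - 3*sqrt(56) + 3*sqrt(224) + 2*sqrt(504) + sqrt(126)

sqrt(504) = 6*sqrt(14); 3*sqrt(56) = 6*sqrt(14); 3*sqrt(224) = 12*sqrt(14); 2*sqrt(504) = 12*sqrt(14); sqrt(126) = 3*sqrt(14)
Combine: (6 - 6 + 12 + 12 + 3)·sqrt(14) = 27*sqrt(14)

27*sqrt(14)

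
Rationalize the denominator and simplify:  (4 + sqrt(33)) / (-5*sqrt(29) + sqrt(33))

Multiply numerator and denominator by sqrt(33) + 5*sqrt(29).
Denominator becomes -692; numerator becomes 4*sqrt(33) + 33 + 20*sqrt(29) + 5*sqrt(957).

(-5*sqrt(957) - 20*sqrt(29) - 33 - 4*sqrt(33))/692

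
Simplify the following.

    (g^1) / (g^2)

Quotient: (g^-1)

1/g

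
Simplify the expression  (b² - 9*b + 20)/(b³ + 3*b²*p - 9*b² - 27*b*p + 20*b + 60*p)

1/(b + 3*p)

Factor: b² - 9*b + 20 = (b - 4)·(b - 5);  b³ + 3*b²*p - 9*b² - 27*b*p + 20*b + 60*p = (b - 4)·(b + 3*p)·(b - 5)
Cancel the common factors (b - 5), (b - 4).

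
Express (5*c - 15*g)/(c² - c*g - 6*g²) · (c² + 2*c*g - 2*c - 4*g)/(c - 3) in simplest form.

Factor: 5*c - 15*g = 5·(c - 3*g);  c² - c*g - 6*g² = (c - 3*g)·(c + 2*g);  c² + 2*c*g - 2*c - 4*g = (c - 2)·(c + 2*g)
Cancel the common factors (c + 2*g), (c - 3*g).

(5*c - 10)/(c - 3)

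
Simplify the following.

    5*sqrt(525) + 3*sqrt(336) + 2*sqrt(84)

5*sqrt(525) = 25*sqrt(21); 3*sqrt(336) = 12*sqrt(21); 2*sqrt(84) = 4*sqrt(21)
Combine: (25 + 12 + 4)·sqrt(21) = 41*sqrt(21)

41*sqrt(21)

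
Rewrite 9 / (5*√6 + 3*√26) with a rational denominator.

(-15*√6 + 9*√26)/28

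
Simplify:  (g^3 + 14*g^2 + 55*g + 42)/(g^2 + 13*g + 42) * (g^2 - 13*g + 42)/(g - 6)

g^2 - 6*g - 7

Factor: g^3 + 14*g^2 + 55*g + 42 = (g + 7)*(g + 6)*(g + 1);  g^2 + 13*g + 42 = (g + 6)*(g + 7);  g^2 - 13*g + 42 = (g - 6)*(g - 7)
Cancel the common factors (g - 6), (g + 7), (g + 6).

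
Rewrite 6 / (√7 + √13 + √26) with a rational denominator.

(-39*√14 - 9*√26 + 30*√13 + 48*√7)/82

Group as (√7 + √13) + √26; multiply by (√7 + √13) - √26, then rationalise the remaining surd.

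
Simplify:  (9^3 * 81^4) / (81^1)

3^18

9^3 = 3^6; 81^4 = 3^16; 81^1 = 3^4
Combine exponents: 3^18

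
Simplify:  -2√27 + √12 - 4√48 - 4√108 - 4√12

2√27 = 6*√3; √12 = 2*√3; 4√48 = 16*√3; 4√108 = 24*√3; 4√12 = 8*√3
Combine: (-6 + 2 - 16 - 24 - 8)·√3 = -52*√3

-52*√3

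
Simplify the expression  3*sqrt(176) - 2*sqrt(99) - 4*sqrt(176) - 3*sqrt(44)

3*sqrt(176) = 12*sqrt(11); 2*sqrt(99) = 6*sqrt(11); 4*sqrt(176) = 16*sqrt(11); 3*sqrt(44) = 6*sqrt(11)
Combine: (12 - 6 - 16 - 6)·sqrt(11) = -16*sqrt(11)

-16*sqrt(11)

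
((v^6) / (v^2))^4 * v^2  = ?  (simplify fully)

v^18

Inside the bracket: v^4
Raise to the power 4: v^16
Multiply by v^2: add exponents.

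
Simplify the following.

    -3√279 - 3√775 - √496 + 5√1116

3√279 = 9*√31; 3√775 = 15*√31; √496 = 4*√31; 5√1116 = 30*√31
Combine: (-9 - 15 - 4 + 30)·√31 = 2*√31

2*√31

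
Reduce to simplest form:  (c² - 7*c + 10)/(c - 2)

Factor: c² - 7*c + 10 = (c - 5)·(c - 2)
Cancel the common factor (c - 2).

c - 5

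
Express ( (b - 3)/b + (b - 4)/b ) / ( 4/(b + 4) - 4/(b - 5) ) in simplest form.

(-2*b^3 + 9*b^2 + 33*b - 140)/(36*b)

Numerator: (b - 3)/b + (b - 4)/b = (2*b - 7)/b
Denominator: 4/(b + 4) - 4/(b - 5) = -36/(b^2 - b - 20)
Divide: ((2*b - 7)/b) · (-b^2/36 + b/36 + 5/9) = (-2*b^3 + 9*b^2 + 33*b - 140)/(36*b)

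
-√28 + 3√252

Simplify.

√28 = 2*√7; 3√252 = 18*√7
Combine: (-2 + 18)·√7 = 16*√7

16*√7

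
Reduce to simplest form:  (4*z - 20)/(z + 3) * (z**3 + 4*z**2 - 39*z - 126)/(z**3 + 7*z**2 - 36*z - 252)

Factor: 4*z - 20 = 4*(z - 5);  z**3 + 4*z**2 - 39*z - 126 = (z + 3)*(z + 7)*(z - 6);  z**3 + 7*z**2 - 36*z - 252 = (z + 7)*(z + 6)*(z - 6)
Cancel the common factors (z - 6), (z + 7), (z + 3).

(4*z - 20)/(z + 6)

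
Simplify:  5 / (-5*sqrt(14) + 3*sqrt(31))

Multiply numerator and denominator by 3*sqrt(31) + 5*sqrt(14).
Denominator becomes -71; numerator becomes 15*sqrt(31) + 25*sqrt(14).

(-25*sqrt(14) - 15*sqrt(31))/71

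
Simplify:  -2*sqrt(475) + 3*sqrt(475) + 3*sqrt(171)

2*sqrt(475) = 10*sqrt(19); 3*sqrt(475) = 15*sqrt(19); 3*sqrt(171) = 9*sqrt(19)
Combine: (-10 + 15 + 9)·sqrt(19) = 14*sqrt(19)

14*sqrt(19)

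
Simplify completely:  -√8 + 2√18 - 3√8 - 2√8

√8 = 2*√2; 2√18 = 6*√2; 3√8 = 6*√2; 2√8 = 4*√2
Combine: (-2 + 6 - 6 - 4)·√2 = -6*√2

-6*√2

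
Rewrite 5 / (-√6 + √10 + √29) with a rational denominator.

Group as (√10 + √29) - √6; multiply by (√10 + √29) + √6, then rationalise the remaining surd.

(-165*√6 - 65*√29 + 125*√10 + 20*√435)/71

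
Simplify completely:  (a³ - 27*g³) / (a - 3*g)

Factor as (a-b)(a^2+ab+b^2) with a=a, b=(3*g).

a² + 3*a*g + 9*g²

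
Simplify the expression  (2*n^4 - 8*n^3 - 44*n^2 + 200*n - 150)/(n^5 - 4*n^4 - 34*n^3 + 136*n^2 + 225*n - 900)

(2*n - 2)/(n^2 - n - 12)

Factor: 2*n^4 - 8*n^3 - 44*n^2 + 200*n - 150 = 2*(n - 3)*(n - 1)*(n - 5)*(n + 5);  n^5 - 4*n^4 - 34*n^3 + 136*n^2 + 225*n - 900 = (n - 4)*(n + 5)*(n + 3)*(n - 3)*(n - 5)
Cancel the common factors (n - 5), (n - 3), (n + 5).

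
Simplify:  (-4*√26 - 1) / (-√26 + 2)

Multiply numerator and denominator by 2 + √26.
Denominator becomes -22; numerator becomes -106 - 9*√26.

(9*√26 + 106)/22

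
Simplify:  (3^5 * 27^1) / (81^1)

3^5 = 3^5; 27^1 = 3^3; 81^1 = 3^4
Combine exponents: 3^4

3^4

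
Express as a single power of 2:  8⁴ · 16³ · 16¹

8⁴ = 2^12; 16³ = 2^12; 16¹ = 2^4
Combine exponents: 2^28

2^28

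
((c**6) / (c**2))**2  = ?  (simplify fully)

c**8

Inside the bracket: c**4
Raise to the power 2: c**8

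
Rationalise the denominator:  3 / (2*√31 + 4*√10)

(-√31 + 2*√10)/6

Multiply numerator and denominator by -4*√10 + 2*√31.
Denominator becomes -36; numerator becomes -12*√10 + 6*√31.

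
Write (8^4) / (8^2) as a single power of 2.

8^4 = 2^12; 8^2 = 2^6
Combine exponents: 2^6

2^6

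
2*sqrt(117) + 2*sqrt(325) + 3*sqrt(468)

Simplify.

34*sqrt(13)

2*sqrt(117) = 6*sqrt(13); 2*sqrt(325) = 10*sqrt(13); 3*sqrt(468) = 18*sqrt(13)
Combine: (6 + 10 + 18)·sqrt(13) = 34*sqrt(13)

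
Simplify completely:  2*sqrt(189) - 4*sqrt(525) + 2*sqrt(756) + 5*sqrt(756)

2*sqrt(189) = 6*sqrt(21); 4*sqrt(525) = 20*sqrt(21); 2*sqrt(756) = 12*sqrt(21); 5*sqrt(756) = 30*sqrt(21)
Combine: (6 - 20 + 12 + 30)·sqrt(21) = 28*sqrt(21)

28*sqrt(21)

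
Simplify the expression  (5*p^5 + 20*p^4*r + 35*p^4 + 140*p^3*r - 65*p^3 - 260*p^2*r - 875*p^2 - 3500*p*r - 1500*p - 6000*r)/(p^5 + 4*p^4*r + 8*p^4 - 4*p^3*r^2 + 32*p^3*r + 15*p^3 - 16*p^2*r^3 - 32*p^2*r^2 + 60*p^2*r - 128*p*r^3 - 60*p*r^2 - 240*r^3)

Factor: 5*p^5 + 20*p^4*r + 35*p^4 + 140*p^3*r - 65*p^3 - 260*p^2*r - 875*p^2 - 3500*p*r - 1500*p - 6000*r = 5*(p - 5)*(p + 4)*(p + 5)*(p + 3)*(p + 4*r);  p^5 + 4*p^4*r + 8*p^4 - 4*p^3*r^2 + 32*p^3*r + 15*p^3 - 16*p^2*r^3 - 32*p^2*r^2 + 60*p^2*r - 128*p*r^3 - 60*p*r^2 - 240*r^3 = (p - 2*r)*(p + 2*r)*(p + 4*r)*(p + 3)*(p + 5)
Cancel the common factors (p + 4*r), (p + 3), (p + 5).

(5*p^2 - 5*p - 100)/(p^2 - 4*r^2)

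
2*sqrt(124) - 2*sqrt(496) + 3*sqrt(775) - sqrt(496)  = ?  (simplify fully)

2*sqrt(124) = 4*sqrt(31); 2*sqrt(496) = 8*sqrt(31); 3*sqrt(775) = 15*sqrt(31); sqrt(496) = 4*sqrt(31)
Combine: (4 - 8 + 15 - 4)·sqrt(31) = 7*sqrt(31)

7*sqrt(31)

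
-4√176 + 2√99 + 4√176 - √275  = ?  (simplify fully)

√11

4√176 = 16*√11; 2√99 = 6*√11; 4√176 = 16*√11; √275 = 5*√11
Combine: (-16 + 6 + 16 - 5)·√11 = √11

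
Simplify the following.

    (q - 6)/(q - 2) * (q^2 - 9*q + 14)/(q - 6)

Factor: q^2 - 9*q + 14 = (q - 2)*(q - 7)
Cancel the common factors (q - 6), (q - 2).

q - 7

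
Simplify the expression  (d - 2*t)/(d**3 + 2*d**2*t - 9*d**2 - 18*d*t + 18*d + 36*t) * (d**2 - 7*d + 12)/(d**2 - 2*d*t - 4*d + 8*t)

1/(d**2 + 2*d*t - 6*d - 12*t)

Factor: d**3 + 2*d**2*t - 9*d**2 - 18*d*t + 18*d + 36*t = (d - 3)*(d - 6)*(d + 2*t);  d**2 - 7*d + 12 = (d - 4)*(d - 3);  d**2 - 2*d*t - 4*d + 8*t = (d - 2*t)*(d - 4)
Cancel the common factors (d - 4), (d - 2*t), (d - 3).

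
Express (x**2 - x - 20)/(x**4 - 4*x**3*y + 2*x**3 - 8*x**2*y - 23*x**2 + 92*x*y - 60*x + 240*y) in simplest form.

Factor: x**2 - x - 20 = (x - 5)*(x + 4);  x**4 - 4*x**3*y + 2*x**3 - 8*x**2*y - 23*x**2 + 92*x*y - 60*x + 240*y = (x - 4*y)*(x - 5)*(x + 3)*(x + 4)
Cancel the common factors (x - 5), (x + 4).

1/(x**2 - 4*x*y + 3*x - 12*y)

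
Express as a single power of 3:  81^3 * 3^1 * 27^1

3^16

81^3 = 3^12; 3^1 = 3^1; 27^1 = 3^3
Combine exponents: 3^16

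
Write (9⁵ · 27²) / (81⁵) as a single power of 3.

9⁵ = 3^10; 27² = 3^6; 81⁵ = 3^20
Combine exponents: 3^(-4)

3^(-4)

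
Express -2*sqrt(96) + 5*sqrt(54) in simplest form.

2*sqrt(96) = 8*sqrt(6); 5*sqrt(54) = 15*sqrt(6)
Combine: (-8 + 15)·sqrt(6) = 7*sqrt(6)

7*sqrt(6)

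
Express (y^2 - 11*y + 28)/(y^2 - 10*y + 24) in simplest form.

(y - 7)/(y - 6)

Factor: y^2 - 11*y + 28 = (y - 7)*(y - 4);  y^2 - 10*y + 24 = (y - 6)*(y - 4)
Cancel the common factor (y - 4).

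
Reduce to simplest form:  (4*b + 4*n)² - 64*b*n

16*(b - n)²

Expanding gives 16*b² - 32*b*n + 16*n², a perfect square.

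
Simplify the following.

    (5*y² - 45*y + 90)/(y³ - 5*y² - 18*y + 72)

5/(y + 4)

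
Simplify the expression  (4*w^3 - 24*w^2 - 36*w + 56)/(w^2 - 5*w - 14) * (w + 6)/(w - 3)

Factor: 4*w^3 - 24*w^2 - 36*w + 56 = 4*(w - 1)*(w + 2)*(w - 7);  w^2 - 5*w - 14 = (w + 2)*(w - 7)
Cancel the common factors (w - 7), (w + 2).

(4*w^2 + 20*w - 24)/(w - 3)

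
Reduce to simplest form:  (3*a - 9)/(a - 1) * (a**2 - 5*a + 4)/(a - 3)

Factor: 3*a - 9 = 3*(a - 3);  a**2 - 5*a + 4 = (a - 1)*(a - 4)
Cancel the common factors (a - 3), (a - 1).

3*a - 12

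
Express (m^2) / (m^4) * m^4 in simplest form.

Quotient: (m^-2)
Multiply by m^4: add exponents.

m^2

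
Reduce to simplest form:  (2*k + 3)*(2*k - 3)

Product of conjugates: (P+Q)(P-Q) = P**2 - Q**2.

4*k**2 - 9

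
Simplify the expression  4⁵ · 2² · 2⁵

4⁵ = 2^10; 2² = 2^2; 2⁵ = 2^5
Combine exponents: 2^17

2^17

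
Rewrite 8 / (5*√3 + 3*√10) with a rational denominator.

(-40*√3 + 24*√10)/15

Multiply numerator and denominator by -5*√3 + 3*√10.
Denominator becomes 15; numerator becomes -40*√3 + 24*√10.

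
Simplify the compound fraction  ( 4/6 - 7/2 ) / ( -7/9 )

51/14

Numerator: 4/6 - 7/2 = -17/6
Denominator: -7/9 = -7/9
Divide: (-17/6) · (-9/7) = 51/14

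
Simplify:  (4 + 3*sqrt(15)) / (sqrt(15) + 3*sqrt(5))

Multiply numerator and denominator by -3*sqrt(5) + sqrt(15).
Denominator becomes -30; numerator becomes -45*sqrt(3) - 12*sqrt(5) + 4*sqrt(15) + 45.

(-45 - 4*sqrt(15) + 12*sqrt(5) + 45*sqrt(3))/30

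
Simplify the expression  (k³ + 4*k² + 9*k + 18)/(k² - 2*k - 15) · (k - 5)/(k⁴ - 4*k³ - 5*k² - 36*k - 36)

Factor: k³ + 4*k² + 9*k + 18 = (k² + k + 6)·(k + 3);  k² - 2*k - 15 = (k - 5)·(k + 3);  k⁴ - 4*k³ - 5*k² - 36*k - 36 = (k + 1)·(k² + k + 6)·(k - 6)
Cancel the common factors (k² + k + 6), (k + 3), (k - 5).

1/(k² - 5*k - 6)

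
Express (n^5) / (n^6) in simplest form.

Quotient: (n^-1)

1/n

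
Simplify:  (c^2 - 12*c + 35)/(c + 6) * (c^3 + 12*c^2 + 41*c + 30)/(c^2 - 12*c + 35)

Factor: c^2 - 12*c + 35 = (c - 5)*(c - 7);  c^3 + 12*c^2 + 41*c + 30 = (c + 6)*(c + 5)*(c + 1);  c^2 - 12*c + 35 = (c - 7)*(c - 5)
Cancel the common factors (c + 6), (c - 5), (c - 7).

c^2 + 6*c + 5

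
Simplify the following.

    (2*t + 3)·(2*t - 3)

4*t² - 9

Product of conjugates: (P+Q)(P-Q) = P^2 - Q^2.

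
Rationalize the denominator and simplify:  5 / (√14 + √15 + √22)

Group as (√15 + √22) + √14; multiply by (√15 + √22) - √14, then rationalise the remaining surd.

(-20*√1155 + 35*√22 + 105*√15 + 115*√14)/791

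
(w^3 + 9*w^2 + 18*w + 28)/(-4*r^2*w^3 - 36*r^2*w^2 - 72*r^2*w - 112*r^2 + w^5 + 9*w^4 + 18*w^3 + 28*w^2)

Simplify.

-1/(4*r^2 - w^2)

Factor: w^3 + 9*w^2 + 18*w + 28 = (w^2 + 2*w + 4)*(w + 7);  -4*r^2*w^3 - 36*r^2*w^2 - 72*r^2*w - 112*r^2 + w^5 + 9*w^4 + 18*w^3 + 28*w^2 = (w + 7)*(w^2 + 2*w + 4)*(2*r + w)*(-2*r + w)
Cancel the common factors (w^2 + 2*w + 4), (w + 7).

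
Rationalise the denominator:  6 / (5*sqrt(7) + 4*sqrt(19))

Multiply numerator and denominator by -5*sqrt(7) + 4*sqrt(19).
Denominator becomes 129; numerator becomes -30*sqrt(7) + 24*sqrt(19).

(-10*sqrt(7) + 8*sqrt(19))/43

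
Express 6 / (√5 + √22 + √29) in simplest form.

(-3*√3190 - 3*√29 + 18*√22 + 69*√5)/109

Group as (√22 + √29) + √5; multiply by (√22 + √29) - √5, then rationalise the remaining surd.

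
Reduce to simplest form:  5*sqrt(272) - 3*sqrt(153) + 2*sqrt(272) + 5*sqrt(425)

44*sqrt(17)

5*sqrt(272) = 20*sqrt(17); 3*sqrt(153) = 9*sqrt(17); 2*sqrt(272) = 8*sqrt(17); 5*sqrt(425) = 25*sqrt(17)
Combine: (20 - 9 + 8 + 25)·sqrt(17) = 44*sqrt(17)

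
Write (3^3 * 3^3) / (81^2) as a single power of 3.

3^3 = 3^3; 3^3 = 3^3; 81^2 = 3^8
Combine exponents: 3^(-2)

3^(-2)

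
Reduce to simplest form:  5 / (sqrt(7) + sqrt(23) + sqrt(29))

(-10*sqrt(4669) + 5*sqrt(29) + 65*sqrt(23) + 225*sqrt(7))/643

Group as (sqrt(23) + sqrt(29)) + sqrt(7); multiply by (sqrt(23) + sqrt(29)) - sqrt(7), then rationalise the remaining surd.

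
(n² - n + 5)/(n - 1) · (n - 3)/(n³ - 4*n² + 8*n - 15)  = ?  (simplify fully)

1/(n - 1)

Factor: n³ - 4*n² + 8*n - 15 = (n² - n + 5)·(n - 3)
Cancel the common factors (n² - n + 5), (n - 3).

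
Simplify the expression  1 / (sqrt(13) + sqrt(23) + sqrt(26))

Group as (sqrt(13) + sqrt(26)) + sqrt(23); multiply by (sqrt(13) + sqrt(26)) - sqrt(23), then rationalise the remaining surd.

(-13*sqrt(46) + 5*sqrt(26) + 8*sqrt(23) + 18*sqrt(13))/548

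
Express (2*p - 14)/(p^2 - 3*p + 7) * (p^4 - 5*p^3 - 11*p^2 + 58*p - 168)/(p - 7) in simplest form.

Factor: 2*p - 14 = 2*(p - 7);  p^4 - 5*p^3 - 11*p^2 + 58*p - 168 = (p^2 - 3*p + 7)*(p - 6)*(p + 4)
Cancel the common factors (p^2 - 3*p + 7), (p - 7).

2*p^2 - 4*p - 48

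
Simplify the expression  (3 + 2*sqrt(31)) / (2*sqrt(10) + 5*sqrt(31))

Multiply numerator and denominator by -2*sqrt(10) + 5*sqrt(31).
Denominator becomes 735; numerator becomes -4*sqrt(310) - 6*sqrt(10) + 15*sqrt(31) + 310.

(-4*sqrt(310) - 6*sqrt(10) + 15*sqrt(31) + 310)/735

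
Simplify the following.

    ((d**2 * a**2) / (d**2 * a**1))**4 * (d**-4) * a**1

Inside the bracket: a**1
Raise to the power 4: a**4
Multiply by (d**-4) * a**1: add exponents.

a**5/d**4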